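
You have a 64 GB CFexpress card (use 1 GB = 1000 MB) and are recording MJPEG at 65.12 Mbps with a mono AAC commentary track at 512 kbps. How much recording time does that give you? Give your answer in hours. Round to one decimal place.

Audio: 512 kbps = 0.512 Mbps.
Total bitrate: 65.12 + 0.512 = 65.632 Mbps.
Capacity: 64 GB = 512,000 Mb.
Recording time: 512,000 / 65.632 = 7,801 s ≈ 2.17 hours.

2.2 hours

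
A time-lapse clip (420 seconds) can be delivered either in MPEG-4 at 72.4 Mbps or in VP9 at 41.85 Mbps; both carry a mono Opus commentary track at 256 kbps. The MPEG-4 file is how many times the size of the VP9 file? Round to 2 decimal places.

Audio: 256 kbps = 0.256 Mbps.
MPEG-4: 72.656 Mbps × 420 s = 30515.5 Mb = 3.552 GiB.
VP9: 42.106 Mbps × 420 s = 17684.5 Mb = 2.059 GiB.
Ratio: 3.552 / 2.059 = 1.726.

1.73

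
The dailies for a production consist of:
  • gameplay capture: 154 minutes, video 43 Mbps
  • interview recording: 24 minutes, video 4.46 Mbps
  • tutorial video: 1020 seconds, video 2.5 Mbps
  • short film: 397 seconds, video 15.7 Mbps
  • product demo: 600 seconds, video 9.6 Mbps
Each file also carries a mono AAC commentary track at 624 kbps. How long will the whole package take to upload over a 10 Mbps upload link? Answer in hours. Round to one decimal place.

11.8 hours

Audio: 624 kbps = 0.624 Mbps.
gameplay capture: 43.624 Mbps × 9240 s = 403085.8 Mb
interview recording: 5.084 Mbps × 1440 s = 7321.0 Mb
tutorial video: 3.124 Mbps × 1020 s = 3186.5 Mb
short film: 16.324 Mbps × 397 s = 6480.6 Mb
product demo: 10.224 Mbps × 600 s = 6134.4 Mb
Total: 426208.2 Mb = 53276.0 MB.
At 10 Mbps: 426208.2 / 10 = 42621 s ≈ 11.8 hours.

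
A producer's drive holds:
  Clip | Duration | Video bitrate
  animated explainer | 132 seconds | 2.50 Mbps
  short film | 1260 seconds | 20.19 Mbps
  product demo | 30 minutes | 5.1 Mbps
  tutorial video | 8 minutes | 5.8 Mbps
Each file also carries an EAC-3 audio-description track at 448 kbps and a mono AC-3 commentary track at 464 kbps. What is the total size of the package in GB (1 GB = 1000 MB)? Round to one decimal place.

Audio total: 448 + 464 = 912 kbps = 0.912 Mbps.
animated explainer: 3.412 Mbps × 132 s = 450.4 Mb
short film: 21.102 Mbps × 1260 s = 26588.5 Mb
product demo: 6.012 Mbps × 1800 s = 10821.6 Mb
tutorial video: 6.712 Mbps × 480 s = 3221.8 Mb
Total: 41082.3 Mb = 5135.3 MB.
= 5.135 GB.

5.1 GB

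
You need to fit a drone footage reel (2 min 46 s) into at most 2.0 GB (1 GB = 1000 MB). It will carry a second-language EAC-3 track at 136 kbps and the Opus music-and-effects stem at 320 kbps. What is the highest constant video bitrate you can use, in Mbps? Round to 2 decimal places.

95.93 Mbps

Budget: 2.0 GB = 16000.0 Mb.
2 min 46 s = 166 s
Total bitrate budget: 16000.0 Mb / 166 s = 96.386 Mbps.
Audio total: 136 + 320 = 456 kbps = 0.456 Mbps.
Video: 96.386 − 0.456 = 95.930 Mbps.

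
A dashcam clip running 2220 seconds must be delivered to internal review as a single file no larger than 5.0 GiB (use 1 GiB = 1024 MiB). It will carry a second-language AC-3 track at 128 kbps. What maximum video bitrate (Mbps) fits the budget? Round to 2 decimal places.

Budget: 5.0 GiB = 42949.7 Mb.
Total bitrate budget: 42949.7 Mb / 2220 s = 19.347 Mbps.
Audio: 128 kbps = 0.128 Mbps.
Video: 19.347 − 0.128 = 19.219 Mbps.

19.22 Mbps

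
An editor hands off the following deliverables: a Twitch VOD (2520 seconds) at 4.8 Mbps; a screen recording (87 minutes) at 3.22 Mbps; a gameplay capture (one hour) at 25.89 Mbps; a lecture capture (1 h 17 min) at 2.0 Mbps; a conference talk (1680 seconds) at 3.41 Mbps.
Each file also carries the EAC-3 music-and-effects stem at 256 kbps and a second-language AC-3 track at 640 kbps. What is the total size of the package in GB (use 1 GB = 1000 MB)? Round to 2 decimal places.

19.11 GB

Audio total: 256 + 640 = 896 kbps = 0.896 Mbps.
Twitch VOD: 5.696 Mbps × 2520 s = 14353.9 Mb
screen recording: 4.116 Mbps × 5220 s = 21485.5 Mb
gameplay capture: 26.786 Mbps × 3600 s = 96429.6 Mb
lecture capture: 2.896 Mbps × 4620 s = 13379.5 Mb
conference talk: 4.306 Mbps × 1680 s = 7234.1 Mb
Total: 152882.6 Mb = 19110.3 MB.
= 19.11 GB.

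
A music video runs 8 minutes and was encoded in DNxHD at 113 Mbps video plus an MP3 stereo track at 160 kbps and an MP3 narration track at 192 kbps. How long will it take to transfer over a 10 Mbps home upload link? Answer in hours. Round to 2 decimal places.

8 min = 480 s
Audio total: 160 + 192 = 352 kbps = 0.352 Mbps.
Total bitrate: 113.352 Mbps.
File: 113.352 Mbps × 480 s = 54409.0 Mb.
At 10 Mbps: 54409.0 / 10 = 5440.9 s ≈ 1.51 hours.

1.51 hours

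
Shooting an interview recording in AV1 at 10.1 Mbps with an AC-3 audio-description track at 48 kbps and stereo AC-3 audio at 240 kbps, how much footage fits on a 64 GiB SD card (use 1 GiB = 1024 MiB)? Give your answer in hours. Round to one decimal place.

Audio total: 48 + 240 = 288 kbps = 0.288 Mbps.
Total bitrate: 10.1 + 0.288 = 10.388 Mbps.
Capacity: 64 GiB = 549,756 Mb.
Recording time: 549,756 / 10.388 = 52,922 s ≈ 14.7 hours.

14.7 hours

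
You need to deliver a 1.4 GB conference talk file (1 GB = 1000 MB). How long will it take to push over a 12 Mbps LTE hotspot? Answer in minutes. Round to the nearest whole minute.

File: 1.4 GB = 11200.0 Mb.
At 12 Mbps: 11200.0 / 12 = 933.3 s ≈ 15.6 minutes.

16 minutes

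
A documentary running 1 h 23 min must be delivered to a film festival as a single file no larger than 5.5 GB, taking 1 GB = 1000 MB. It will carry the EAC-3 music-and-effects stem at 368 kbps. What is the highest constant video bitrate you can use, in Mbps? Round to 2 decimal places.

Budget: 5.5 GB = 44000.0 Mb.
1 h 23 min = 83 min = 4980 s
Total bitrate budget: 44000.0 Mb / 4980 s = 8.835 Mbps.
Audio: 368 kbps = 0.368 Mbps.
Video: 8.835 − 0.368 = 8.467 Mbps.

8.47 Mbps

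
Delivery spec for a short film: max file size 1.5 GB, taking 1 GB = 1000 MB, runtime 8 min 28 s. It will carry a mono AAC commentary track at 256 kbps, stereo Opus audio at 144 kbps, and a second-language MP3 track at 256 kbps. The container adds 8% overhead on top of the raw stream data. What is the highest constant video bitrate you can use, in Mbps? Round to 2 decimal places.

21.22 Mbps

Budget: 1.5 GB = 12000.0 Mb.
Stream payload after overhead: 12000.0 / 1.08 = 11111.1 Mb.
8 min 28 s = 508 s
Total bitrate budget: 11111.1 Mb / 508 s = 21.872 Mbps.
Audio total: 256 + 144 + 256 = 656 kbps = 0.656 Mbps.
Video: 21.872 − 0.656 = 21.216 Mbps.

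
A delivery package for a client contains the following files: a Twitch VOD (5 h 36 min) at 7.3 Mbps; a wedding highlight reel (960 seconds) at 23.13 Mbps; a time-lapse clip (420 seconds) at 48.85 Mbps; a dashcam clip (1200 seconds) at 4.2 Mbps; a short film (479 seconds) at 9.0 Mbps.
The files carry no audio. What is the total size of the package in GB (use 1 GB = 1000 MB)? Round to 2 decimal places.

Twitch VOD: 7.300 Mbps × 20160 s = 147168.0 Mb
wedding highlight reel: 23.130 Mbps × 960 s = 22204.8 Mb
time-lapse clip: 48.850 Mbps × 420 s = 20517.0 Mb
dashcam clip: 4.200 Mbps × 1200 s = 5040.0 Mb
short film: 9.000 Mbps × 479 s = 4311.0 Mb
Total: 199240.8 Mb = 24905.1 MB.
= 24.91 GB.

24.91 GB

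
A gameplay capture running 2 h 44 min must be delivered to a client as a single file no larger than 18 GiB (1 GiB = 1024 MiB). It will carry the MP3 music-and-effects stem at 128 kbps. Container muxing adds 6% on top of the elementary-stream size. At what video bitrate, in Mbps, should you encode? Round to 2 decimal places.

Budget: 18 GiB = 154618.8 Mb.
Stream payload after overhead: 154618.8 / 1.06 = 145866.8 Mb.
2 h 44 min = 164 min = 9840 s
Total bitrate budget: 145866.8 Mb / 9840 s = 14.824 Mbps.
Audio: 128 kbps = 0.128 Mbps.
Video: 14.824 − 0.128 = 14.696 Mbps.

14.70 Mbps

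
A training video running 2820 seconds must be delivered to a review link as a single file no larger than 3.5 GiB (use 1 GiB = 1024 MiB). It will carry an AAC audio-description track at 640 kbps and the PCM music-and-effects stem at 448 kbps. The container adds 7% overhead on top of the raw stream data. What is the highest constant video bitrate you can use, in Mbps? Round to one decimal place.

Budget: 3.5 GiB = 30064.8 Mb.
Stream payload after overhead: 30064.8 / 1.07 = 28097.9 Mb.
Total bitrate budget: 28097.9 Mb / 2820 s = 9.964 Mbps.
Audio total: 640 + 448 = 1088 kbps = 1.088 Mbps.
Video: 9.964 − 1.088 = 8.876 Mbps.

8.9 Mbps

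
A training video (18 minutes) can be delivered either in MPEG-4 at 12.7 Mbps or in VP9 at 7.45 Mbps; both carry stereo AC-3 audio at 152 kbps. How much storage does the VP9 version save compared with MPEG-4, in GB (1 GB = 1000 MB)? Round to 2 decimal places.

0.71 GB

18 min = 1080 s
Audio: 152 kbps = 0.152 Mbps.
MPEG-4: 12.852 Mbps × 1080 s = 13880.2 Mb = 1.735 GB.
VP9: 7.602 Mbps × 1080 s = 8210.2 Mb = 1.026 GB.
Saving: 1.735 − 1.026 = 0.709 GB.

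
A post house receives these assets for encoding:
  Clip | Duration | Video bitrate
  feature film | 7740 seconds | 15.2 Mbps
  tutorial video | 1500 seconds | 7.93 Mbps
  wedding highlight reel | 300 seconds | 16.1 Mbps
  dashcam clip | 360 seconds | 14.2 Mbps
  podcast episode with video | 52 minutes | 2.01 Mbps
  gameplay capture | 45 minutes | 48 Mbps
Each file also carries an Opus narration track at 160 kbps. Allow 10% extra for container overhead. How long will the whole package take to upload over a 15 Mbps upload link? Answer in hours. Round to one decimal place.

Audio: 160 kbps = 0.160 Mbps.
feature film: 15.360 Mbps × 7740 s × 1.10 = 130775.0 Mb
tutorial video: 8.090 Mbps × 1500 s × 1.10 = 13348.5 Mb
wedding highlight reel: 16.260 Mbps × 300 s × 1.10 = 5365.8 Mb
dashcam clip: 14.360 Mbps × 360 s × 1.10 = 5686.6 Mb
podcast episode with video: 2.170 Mbps × 3120 s × 1.10 = 7447.4 Mb
gameplay capture: 48.160 Mbps × 2700 s × 1.10 = 143035.2 Mb
Total: 305658.5 Mb = 38207.3 MB.
At 15 Mbps: 305658.5 / 15 = 20377 s ≈ 5.66 hours.

5.7 hours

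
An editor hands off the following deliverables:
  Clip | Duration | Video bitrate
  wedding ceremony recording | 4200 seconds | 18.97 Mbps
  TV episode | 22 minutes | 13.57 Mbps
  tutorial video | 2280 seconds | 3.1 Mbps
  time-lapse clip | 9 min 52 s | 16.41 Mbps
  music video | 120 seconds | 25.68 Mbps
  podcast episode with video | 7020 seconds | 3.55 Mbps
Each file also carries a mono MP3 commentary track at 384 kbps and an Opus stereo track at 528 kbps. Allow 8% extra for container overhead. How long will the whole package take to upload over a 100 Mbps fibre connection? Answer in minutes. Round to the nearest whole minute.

Audio total: 384 + 528 = 912 kbps = 0.912 Mbps.
wedding ceremony recording: 19.882 Mbps × 4200 s × 1.08 = 90184.8 Mb
TV episode: 14.482 Mbps × 1320 s × 1.08 = 20645.5 Mb
tutorial video: 4.012 Mbps × 2280 s × 1.08 = 9879.1 Mb
time-lapse clip: 17.322 Mbps × 592 s × 1.08 = 11075.0 Mb
music video: 26.592 Mbps × 120 s × 1.08 = 3446.3 Mb
podcast episode with video: 4.462 Mbps × 7020 s × 1.08 = 33829.1 Mb
Total: 169059.9 Mb = 21132.5 MB.
At 100 Mbps: 169059.9 / 100 = 1691 s ≈ 28.2 minutes.

28 minutes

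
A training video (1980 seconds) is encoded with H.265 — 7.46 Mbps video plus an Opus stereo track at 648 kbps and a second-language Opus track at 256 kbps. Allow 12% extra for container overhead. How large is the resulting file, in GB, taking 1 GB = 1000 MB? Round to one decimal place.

Audio total: 648 + 256 = 904 kbps = 0.904 Mbps.
Total bitrate: 7.46 + 0.904 = 8.364 Mbps.
Stream data: 8.364 Mbps × 1980 s = 16560.7 Mb.
With 12% container overhead: ×1.12.
18,548 Mb ÷ 8 = 2,319 MB → 2.319 GB.

2.3 GB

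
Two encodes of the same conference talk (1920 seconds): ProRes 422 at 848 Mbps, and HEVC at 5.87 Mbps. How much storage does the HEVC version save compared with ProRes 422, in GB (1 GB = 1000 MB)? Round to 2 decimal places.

202.11 GB

ProRes 422: 848.000 Mbps × 1920 s = 1628160.0 Mb = 203.520 GB.
HEVC: 5.870 Mbps × 1920 s = 11270.4 Mb = 1.409 GB.
Saving: 203.520 − 1.409 = 202.111 GB.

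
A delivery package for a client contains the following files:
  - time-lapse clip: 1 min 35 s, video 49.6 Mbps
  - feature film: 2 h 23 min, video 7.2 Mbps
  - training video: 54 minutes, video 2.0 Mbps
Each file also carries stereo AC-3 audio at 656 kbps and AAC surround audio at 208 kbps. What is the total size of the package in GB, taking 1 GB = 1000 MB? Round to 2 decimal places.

Audio total: 656 + 208 = 864 kbps = 0.864 Mbps.
time-lapse clip: 50.464 Mbps × 95 s = 4794.1 Mb
feature film: 8.064 Mbps × 8580 s = 69189.1 Mb
training video: 2.864 Mbps × 3240 s = 9279.4 Mb
Total: 83262.6 Mb = 10407.8 MB.
= 10.41 GB.

10.41 GB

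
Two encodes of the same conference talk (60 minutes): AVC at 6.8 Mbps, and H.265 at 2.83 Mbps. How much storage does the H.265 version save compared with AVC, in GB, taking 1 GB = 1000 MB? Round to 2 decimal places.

60 min = 3600 s
AVC: 6.800 Mbps × 3600 s = 24480.0 Mb = 3.060 GB.
H.265: 2.830 Mbps × 3600 s = 10188.0 Mb = 1.274 GB.
Saving: 3.060 − 1.274 = 1.786 GB.

1.79 GB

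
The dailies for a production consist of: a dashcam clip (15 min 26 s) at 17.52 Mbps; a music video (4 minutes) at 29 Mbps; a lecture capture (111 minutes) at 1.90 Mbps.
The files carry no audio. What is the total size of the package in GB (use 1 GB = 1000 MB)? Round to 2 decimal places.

4.48 GB

dashcam clip: 17.520 Mbps × 926 s = 16223.5 Mb
music video: 29.000 Mbps × 240 s = 6960.0 Mb
lecture capture: 1.900 Mbps × 6660 s = 12654.0 Mb
Total: 35837.5 Mb = 4479.7 MB.
= 4.480 GB.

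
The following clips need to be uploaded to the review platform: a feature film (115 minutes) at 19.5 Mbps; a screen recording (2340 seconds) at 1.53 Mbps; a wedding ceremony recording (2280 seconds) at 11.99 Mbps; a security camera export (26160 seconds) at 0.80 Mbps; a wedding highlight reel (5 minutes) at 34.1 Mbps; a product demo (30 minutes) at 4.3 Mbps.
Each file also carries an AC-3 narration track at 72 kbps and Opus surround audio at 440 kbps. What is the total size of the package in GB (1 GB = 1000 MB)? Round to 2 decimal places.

Audio total: 72 + 440 = 512 kbps = 0.512 Mbps.
feature film: 20.012 Mbps × 6900 s = 138082.8 Mb
screen recording: 2.042 Mbps × 2340 s = 4778.3 Mb
wedding ceremony recording: 12.502 Mbps × 2280 s = 28504.6 Mb
security camera export: 1.312 Mbps × 26160 s = 34321.9 Mb
wedding highlight reel: 34.612 Mbps × 300 s = 10383.6 Mb
product demo: 4.812 Mbps × 1800 s = 8661.6 Mb
Total: 224732.8 Mb = 28091.6 MB.
= 28.09 GB.

28.09 GB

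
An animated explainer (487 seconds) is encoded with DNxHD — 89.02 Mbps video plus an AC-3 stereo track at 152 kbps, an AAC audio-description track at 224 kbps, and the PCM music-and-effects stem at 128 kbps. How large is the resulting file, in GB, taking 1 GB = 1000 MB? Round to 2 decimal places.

Audio total: 152 + 224 + 128 = 504 kbps = 0.504 Mbps.
Total bitrate: 89.02 + 0.504 = 89.524 Mbps.
Stream data: 89.524 Mbps × 487 s = 43598.2 Mb.
43,598 Mb ÷ 8 = 5,450 MB → 5.450 GB.

5.45 GB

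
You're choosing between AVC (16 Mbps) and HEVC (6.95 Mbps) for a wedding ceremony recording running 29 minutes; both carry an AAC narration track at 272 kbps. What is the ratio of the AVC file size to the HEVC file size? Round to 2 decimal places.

2.25

29 min = 1740 s
Audio: 272 kbps = 0.272 Mbps.
AVC: 16.272 Mbps × 1740 s = 28313.3 Mb = 3.539 GB.
HEVC: 7.222 Mbps × 1740 s = 12566.3 Mb = 1.571 GB.
Ratio: 3.539 / 1.571 = 2.253.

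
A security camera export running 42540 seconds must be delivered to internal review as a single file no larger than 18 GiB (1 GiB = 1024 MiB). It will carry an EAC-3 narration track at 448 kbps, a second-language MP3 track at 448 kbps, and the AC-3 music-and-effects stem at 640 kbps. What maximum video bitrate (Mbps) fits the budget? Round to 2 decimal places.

2.10 Mbps

Budget: 18 GiB = 154618.8 Mb.
Total bitrate budget: 154618.8 Mb / 42540 s = 3.635 Mbps.
Audio total: 448 + 448 + 640 = 1536 kbps = 1.536 Mbps.
Video: 3.635 − 1.536 = 2.099 Mbps.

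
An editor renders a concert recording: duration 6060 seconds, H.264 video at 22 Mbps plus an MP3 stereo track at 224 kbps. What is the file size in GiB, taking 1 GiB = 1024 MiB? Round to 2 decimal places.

Audio: 224 kbps = 0.224 Mbps.
Total bitrate: 22 + 0.224 = 22.224 Mbps.
Stream data: 22.224 Mbps × 6060 s = 134677.4 Mb.
134,677 Mb = 16,834,680,000 bytes ÷ 1,073,741,824 = 15.68 GiB.

15.68 GiB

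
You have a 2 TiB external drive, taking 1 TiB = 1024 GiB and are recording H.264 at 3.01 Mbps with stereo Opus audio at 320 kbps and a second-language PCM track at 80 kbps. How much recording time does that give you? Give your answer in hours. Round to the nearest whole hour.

1433 hours

Audio total: 320 + 80 = 400 kbps = 0.400 Mbps.
Total bitrate: 3.01 + 0.400 = 3.410 Mbps.
Capacity: 2 TiB = 17,592,186 Mb.
Recording time: 17,592,186 / 3.410 = 5,158,999 s ≈ 1,433 hours.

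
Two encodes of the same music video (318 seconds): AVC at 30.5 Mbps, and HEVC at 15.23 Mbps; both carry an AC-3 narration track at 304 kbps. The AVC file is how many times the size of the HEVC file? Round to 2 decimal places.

Audio: 304 kbps = 0.304 Mbps.
AVC: 30.804 Mbps × 318 s = 9795.7 Mb = 1.224 GB.
HEVC: 15.534 Mbps × 318 s = 4939.8 Mb = 0.617 GB.
Ratio: 1.224 / 0.617 = 1.983.

1.98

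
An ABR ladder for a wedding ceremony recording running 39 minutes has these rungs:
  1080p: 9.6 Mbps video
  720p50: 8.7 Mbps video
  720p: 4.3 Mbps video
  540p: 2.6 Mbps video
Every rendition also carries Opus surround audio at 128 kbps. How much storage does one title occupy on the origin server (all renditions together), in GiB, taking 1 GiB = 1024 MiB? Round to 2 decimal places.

39 min = 2340 s
Audio: 128 kbps = 0.128 Mbps.
Sum of rendition bitrates: (9.6+0.128) + (8.7+0.128) + (4.3+0.128) + (2.6+0.128) = 25.712 Mbps.
× 2340 s = 60,166 Mb = 7,521 MB = 7.004 GiB.

7.00 GiB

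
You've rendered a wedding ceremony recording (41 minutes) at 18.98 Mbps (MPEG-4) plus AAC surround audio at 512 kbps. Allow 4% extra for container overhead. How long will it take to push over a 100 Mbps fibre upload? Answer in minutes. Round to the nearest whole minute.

8 minutes

41 min = 2460 s
Audio: 512 kbps = 0.512 Mbps.
Total bitrate: 19.492 Mbps.
File: 19.492 Mbps × 2460 s = 47950.3 Mb.
With 4% container overhead: ×1.04. → 49868.3 Mb.
At 100 Mbps: 49868.3 / 100 = 498.7 s ≈ 8.31 minutes.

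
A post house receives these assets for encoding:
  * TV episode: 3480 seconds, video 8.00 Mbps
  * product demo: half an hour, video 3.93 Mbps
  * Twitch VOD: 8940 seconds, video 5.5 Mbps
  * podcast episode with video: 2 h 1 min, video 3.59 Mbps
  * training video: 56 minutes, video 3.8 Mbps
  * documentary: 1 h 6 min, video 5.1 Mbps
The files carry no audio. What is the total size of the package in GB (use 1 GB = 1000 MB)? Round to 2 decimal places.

17.89 GB

TV episode: 8.000 Mbps × 3480 s = 27840.0 Mb
product demo: 3.930 Mbps × 1800 s = 7074.0 Mb
Twitch VOD: 5.500 Mbps × 8940 s = 49170.0 Mb
podcast episode with video: 3.590 Mbps × 7260 s = 26063.4 Mb
training video: 3.800 Mbps × 3360 s = 12768.0 Mb
documentary: 5.100 Mbps × 3960 s = 20196.0 Mb
Total: 143111.4 Mb = 17888.9 MB.
= 17.89 GB.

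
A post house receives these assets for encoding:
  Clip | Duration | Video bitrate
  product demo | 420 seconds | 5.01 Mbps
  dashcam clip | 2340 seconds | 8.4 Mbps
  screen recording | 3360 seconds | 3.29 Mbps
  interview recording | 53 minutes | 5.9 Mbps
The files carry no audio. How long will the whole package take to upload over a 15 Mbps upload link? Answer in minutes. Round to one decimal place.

product demo: 5.010 Mbps × 420 s = 2104.2 Mb
dashcam clip: 8.400 Mbps × 2340 s = 19656.0 Mb
screen recording: 3.290 Mbps × 3360 s = 11054.4 Mb
interview recording: 5.900 Mbps × 3180 s = 18762.0 Mb
Total: 51576.6 Mb = 6447.1 MB.
At 15 Mbps: 51576.6 / 15 = 3438 s ≈ 57.3 minutes.

57.3 minutes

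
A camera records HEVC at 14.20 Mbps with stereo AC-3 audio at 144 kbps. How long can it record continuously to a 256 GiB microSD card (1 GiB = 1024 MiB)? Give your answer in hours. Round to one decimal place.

Audio: 144 kbps = 0.144 Mbps.
Total bitrate: 14.20 + 0.144 = 14.344 Mbps.
Capacity: 256 GiB = 2,199,023 Mb.
Recording time: 2,199,023 / 14.344 = 153,306 s ≈ 42.6 hours.

42.6 hours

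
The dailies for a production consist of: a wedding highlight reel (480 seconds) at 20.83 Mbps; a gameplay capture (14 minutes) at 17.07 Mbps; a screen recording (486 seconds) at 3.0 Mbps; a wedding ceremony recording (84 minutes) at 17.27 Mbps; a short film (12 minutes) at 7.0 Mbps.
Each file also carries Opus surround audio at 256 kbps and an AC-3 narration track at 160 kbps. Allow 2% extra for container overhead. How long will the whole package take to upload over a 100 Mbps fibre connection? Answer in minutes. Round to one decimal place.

Audio total: 256 + 160 = 416 kbps = 0.416 Mbps.
wedding highlight reel: 21.246 Mbps × 480 s × 1.02 = 10402.0 Mb
gameplay capture: 17.486 Mbps × 840 s × 1.02 = 14982.0 Mb
screen recording: 3.416 Mbps × 486 s × 1.02 = 1693.4 Mb
wedding ceremony recording: 17.686 Mbps × 5040 s × 1.02 = 90920.2 Mb
short film: 7.416 Mbps × 720 s × 1.02 = 5446.3 Mb
Total: 123443.9 Mb = 15430.5 MB.
At 100 Mbps: 123443.9 / 100 = 1234 s ≈ 20.6 minutes.

20.6 minutes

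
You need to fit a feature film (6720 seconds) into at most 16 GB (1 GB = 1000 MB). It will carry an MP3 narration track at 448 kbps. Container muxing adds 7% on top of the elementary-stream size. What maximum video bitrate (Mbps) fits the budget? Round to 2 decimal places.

Budget: 16 GB = 128000.0 Mb.
Stream payload after overhead: 128000.0 / 1.07 = 119626.2 Mb.
Total bitrate budget: 119626.2 Mb / 6720 s = 17.802 Mbps.
Audio: 448 kbps = 0.448 Mbps.
Video: 17.802 − 0.448 = 17.354 Mbps.

17.35 Mbps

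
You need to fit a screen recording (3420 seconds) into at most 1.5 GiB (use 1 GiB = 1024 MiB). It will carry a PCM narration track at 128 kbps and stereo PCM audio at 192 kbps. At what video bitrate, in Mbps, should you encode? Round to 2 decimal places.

Budget: 1.5 GiB = 12884.9 Mb.
Total bitrate budget: 12884.9 Mb / 3420 s = 3.768 Mbps.
Audio total: 128 + 192 = 320 kbps = 0.320 Mbps.
Video: 3.768 − 0.320 = 3.448 Mbps.

3.45 Mbps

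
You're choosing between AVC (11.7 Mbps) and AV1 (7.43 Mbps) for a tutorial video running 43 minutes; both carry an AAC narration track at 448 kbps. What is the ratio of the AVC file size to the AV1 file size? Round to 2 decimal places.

1.54

43 min = 2580 s
Audio: 448 kbps = 0.448 Mbps.
AVC: 12.148 Mbps × 2580 s = 31341.8 Mb = 3.918 GB.
AV1: 7.878 Mbps × 2580 s = 20325.2 Mb = 2.541 GB.
Ratio: 3.918 / 2.541 = 1.542.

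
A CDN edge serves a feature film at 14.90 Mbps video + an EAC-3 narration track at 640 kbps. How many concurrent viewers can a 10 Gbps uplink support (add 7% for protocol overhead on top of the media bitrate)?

Audio: 640 kbps = 0.640 Mbps.
Per-viewer media rate: 15.540 Mbps.
On the wire with 7% overhead: 16.628 Mbps.
10 Gbps = 10,000 Mbps; 10,000 / 16.628 = 601.40 → 601 viewers.

601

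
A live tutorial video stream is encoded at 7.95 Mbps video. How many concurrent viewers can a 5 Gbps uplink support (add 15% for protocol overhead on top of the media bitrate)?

546

On the wire with 15% overhead: 9.143 Mbps.
5 Gbps = 5,000 Mbps; 5,000 / 9.143 = 546.90 → 546 viewers.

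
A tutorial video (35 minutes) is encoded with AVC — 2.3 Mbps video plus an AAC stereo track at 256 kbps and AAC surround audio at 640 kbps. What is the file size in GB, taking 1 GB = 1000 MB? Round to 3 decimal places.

35 min = 2100 s
Audio total: 256 + 640 = 896 kbps = 0.896 Mbps.
Total bitrate: 2.3 + 0.896 = 3.196 Mbps.
Stream data: 3.196 Mbps × 2100 s = 6711.6 Mb.
6,712 Mb ÷ 8 = 839.0 MB → 0.8389 GB.

0.839 GB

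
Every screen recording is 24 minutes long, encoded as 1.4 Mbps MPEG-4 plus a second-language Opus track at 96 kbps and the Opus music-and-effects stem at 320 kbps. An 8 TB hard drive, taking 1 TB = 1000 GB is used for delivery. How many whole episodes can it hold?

24 min = 1440 s
Audio total: 96 + 320 = 416 kbps = 0.416 Mbps.
Total bitrate: 1.816 Mbps.
Per item: 1.816 Mbps × 1440 s = 2,615 Mb = 326.9 MB.
Capacity: 8 TB = 64,000,000 Mb; 24473.81 items → 24473 complete.

24473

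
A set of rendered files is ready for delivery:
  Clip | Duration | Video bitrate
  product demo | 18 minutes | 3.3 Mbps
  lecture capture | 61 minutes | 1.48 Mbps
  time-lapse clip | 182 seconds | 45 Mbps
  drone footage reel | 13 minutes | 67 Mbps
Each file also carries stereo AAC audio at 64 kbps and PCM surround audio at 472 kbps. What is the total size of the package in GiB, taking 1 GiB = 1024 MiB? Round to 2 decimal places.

8.44 GiB

Audio total: 64 + 472 = 536 kbps = 0.536 Mbps.
product demo: 3.836 Mbps × 1080 s = 4142.9 Mb
lecture capture: 2.016 Mbps × 3660 s = 7378.6 Mb
time-lapse clip: 45.536 Mbps × 182 s = 8287.6 Mb
drone footage reel: 67.536 Mbps × 780 s = 52678.1 Mb
Total: 72487.1 Mb = 9060.9 MB.
= 8.439 GiB.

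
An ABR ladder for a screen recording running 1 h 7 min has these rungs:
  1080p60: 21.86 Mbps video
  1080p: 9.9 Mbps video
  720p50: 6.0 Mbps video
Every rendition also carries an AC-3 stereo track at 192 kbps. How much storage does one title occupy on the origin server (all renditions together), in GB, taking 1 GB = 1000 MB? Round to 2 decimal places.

19.26 GB

1 h 7 min = 67 min = 4020 s
Audio: 192 kbps = 0.192 Mbps.
Sum of rendition bitrates: (21.86+0.192) + (9.9+0.192) + (6.0+0.192) = 38.336 Mbps.
× 4020 s = 154,111 Mb = 19,264 MB = 19.26 GB.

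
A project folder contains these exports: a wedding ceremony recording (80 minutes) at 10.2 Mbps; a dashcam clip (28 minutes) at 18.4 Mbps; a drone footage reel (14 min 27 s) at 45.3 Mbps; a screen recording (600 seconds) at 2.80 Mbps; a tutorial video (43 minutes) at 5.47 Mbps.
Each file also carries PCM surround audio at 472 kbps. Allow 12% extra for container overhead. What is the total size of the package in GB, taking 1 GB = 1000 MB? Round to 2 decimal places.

19.59 GB

Audio: 472 kbps = 0.472 Mbps.
wedding ceremony recording: 10.672 Mbps × 4800 s × 1.12 = 57372.7 Mb
dashcam clip: 18.872 Mbps × 1680 s × 1.12 = 35509.6 Mb
drone footage reel: 45.772 Mbps × 867 s × 1.12 = 44446.4 Mb
screen recording: 3.272 Mbps × 600 s × 1.12 = 2198.8 Mb
tutorial video: 5.942 Mbps × 2580 s × 1.12 = 17170.0 Mb
Total: 156697.5 Mb = 19587.2 MB.
= 19.59 GB.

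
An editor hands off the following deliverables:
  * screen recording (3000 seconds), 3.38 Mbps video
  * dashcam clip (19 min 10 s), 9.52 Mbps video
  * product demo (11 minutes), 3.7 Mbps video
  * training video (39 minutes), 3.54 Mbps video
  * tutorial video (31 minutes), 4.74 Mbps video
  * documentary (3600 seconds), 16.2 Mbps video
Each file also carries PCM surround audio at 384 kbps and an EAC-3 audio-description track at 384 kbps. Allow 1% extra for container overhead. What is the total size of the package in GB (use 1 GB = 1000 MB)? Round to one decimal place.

Audio total: 384 + 384 = 768 kbps = 0.768 Mbps.
screen recording: 4.148 Mbps × 3000 s × 1.01 = 12568.4 Mb
dashcam clip: 10.288 Mbps × 1150 s × 1.01 = 11949.5 Mb
product demo: 4.468 Mbps × 660 s × 1.01 = 2978.4 Mb
training video: 4.308 Mbps × 2340 s × 1.01 = 10181.5 Mb
tutorial video: 5.508 Mbps × 1860 s × 1.01 = 10347.3 Mb
documentary: 16.968 Mbps × 3600 s × 1.01 = 61695.6 Mb
Total: 109720.8 Mb = 13715.1 MB.
= 13.72 GB.

13.7 GB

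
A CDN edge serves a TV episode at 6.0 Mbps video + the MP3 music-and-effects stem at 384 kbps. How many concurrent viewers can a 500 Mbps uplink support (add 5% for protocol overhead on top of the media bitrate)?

Audio: 384 kbps = 0.384 Mbps.
Per-viewer media rate: 6.384 Mbps.
On the wire with 5% overhead: 6.703 Mbps.
500 Mbps = 500.0 Mbps; 500.0 / 6.703 = 74.59 → 74 viewers.

74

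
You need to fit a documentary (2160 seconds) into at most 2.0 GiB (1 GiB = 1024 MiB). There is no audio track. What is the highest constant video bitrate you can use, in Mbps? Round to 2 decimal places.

Budget: 2.0 GiB = 17179.9 Mb.
Total bitrate budget: 17179.9 Mb / 2160 s = 7.954 Mbps.

7.95 Mbps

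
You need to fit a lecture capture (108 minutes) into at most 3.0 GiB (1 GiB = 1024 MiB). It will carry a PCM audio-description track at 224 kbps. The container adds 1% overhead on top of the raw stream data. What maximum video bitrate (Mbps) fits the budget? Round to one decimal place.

Budget: 3.0 GiB = 25769.8 Mb.
Stream payload after overhead: 25769.8 / 1.01 = 25514.7 Mb.
108 min = 6480 s
Total bitrate budget: 25514.7 Mb / 6480 s = 3.937 Mbps.
Audio: 224 kbps = 0.224 Mbps.
Video: 3.937 − 0.224 = 3.713 Mbps.

3.7 Mbps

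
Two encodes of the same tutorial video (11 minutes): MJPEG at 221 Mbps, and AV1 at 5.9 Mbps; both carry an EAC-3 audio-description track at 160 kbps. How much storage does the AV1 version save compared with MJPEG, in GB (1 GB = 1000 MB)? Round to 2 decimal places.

11 min = 660 s
Audio: 160 kbps = 0.160 Mbps.
MJPEG: 221.160 Mbps × 660 s = 145965.6 Mb = 18.246 GB.
AV1: 6.060 Mbps × 660 s = 3999.6 Mb = 0.500 GB.
Saving: 18.246 − 0.500 = 17.746 GB.

17.75 GB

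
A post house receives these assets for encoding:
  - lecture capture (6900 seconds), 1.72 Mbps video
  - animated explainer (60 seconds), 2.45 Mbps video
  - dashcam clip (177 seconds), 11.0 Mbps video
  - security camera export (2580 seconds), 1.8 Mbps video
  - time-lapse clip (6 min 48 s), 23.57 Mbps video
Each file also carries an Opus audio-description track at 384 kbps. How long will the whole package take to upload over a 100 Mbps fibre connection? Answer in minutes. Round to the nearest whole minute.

Audio: 384 kbps = 0.384 Mbps.
lecture capture: 2.104 Mbps × 6900 s = 14517.6 Mb
animated explainer: 2.834 Mbps × 60 s = 170.0 Mb
dashcam clip: 11.384 Mbps × 177 s = 2015.0 Mb
security camera export: 2.184 Mbps × 2580 s = 5634.7 Mb
time-lapse clip: 23.954 Mbps × 408 s = 9773.2 Mb
Total: 32110.6 Mb = 4013.8 MB.
At 100 Mbps: 32110.6 / 100 = 321 s ≈ 5.35 minutes.

5 minutes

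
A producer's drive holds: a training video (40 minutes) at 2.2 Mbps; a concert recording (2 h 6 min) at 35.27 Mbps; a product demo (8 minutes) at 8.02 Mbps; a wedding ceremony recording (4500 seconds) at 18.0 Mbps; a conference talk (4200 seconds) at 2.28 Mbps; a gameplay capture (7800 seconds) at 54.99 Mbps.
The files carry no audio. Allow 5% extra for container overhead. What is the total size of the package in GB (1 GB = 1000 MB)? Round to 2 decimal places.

training video: 2.200 Mbps × 2400 s × 1.05 = 5544.0 Mb
concert recording: 35.270 Mbps × 7560 s × 1.05 = 279973.3 Mb
product demo: 8.020 Mbps × 480 s × 1.05 = 4042.1 Mb
wedding ceremony recording: 18.000 Mbps × 4500 s × 1.05 = 85050.0 Mb
conference talk: 2.280 Mbps × 4200 s × 1.05 = 10054.8 Mb
gameplay capture: 54.990 Mbps × 7800 s × 1.05 = 450368.1 Mb
Total: 835032.2 Mb = 104379.0 MB.
= 104.4 GB.

104.38 GB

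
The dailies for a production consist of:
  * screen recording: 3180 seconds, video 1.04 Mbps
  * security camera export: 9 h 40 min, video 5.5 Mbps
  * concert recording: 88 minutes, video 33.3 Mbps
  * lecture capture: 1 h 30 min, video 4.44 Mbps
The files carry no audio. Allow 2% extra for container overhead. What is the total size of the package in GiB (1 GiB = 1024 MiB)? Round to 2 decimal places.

screen recording: 1.040 Mbps × 3180 s × 1.02 = 3373.3 Mb
security camera export: 5.500 Mbps × 34800 s × 1.02 = 195228.0 Mb
concert recording: 33.300 Mbps × 5280 s × 1.02 = 179340.5 Mb
lecture capture: 4.440 Mbps × 5400 s × 1.02 = 24455.5 Mb
Total: 402397.3 Mb = 50299.7 MB.
= 46.85 GiB.

46.85 GiB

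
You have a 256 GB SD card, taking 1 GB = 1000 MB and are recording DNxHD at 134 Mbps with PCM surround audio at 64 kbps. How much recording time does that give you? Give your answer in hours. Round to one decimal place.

4.2 hours

Audio: 64 kbps = 0.064 Mbps.
Total bitrate: 134 + 0.064 = 134.064 Mbps.
Capacity: 256 GB = 2,048,000 Mb.
Recording time: 2,048,000 / 134.064 = 15,276 s ≈ 4.24 hours.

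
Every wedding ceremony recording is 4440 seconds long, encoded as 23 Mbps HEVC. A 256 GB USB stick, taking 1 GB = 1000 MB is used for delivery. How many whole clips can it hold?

Per item: 23.000 Mbps × 4440 s = 102,120 Mb = 12,765 MB.
Capacity: 256 GB = 2,048,000 Mb; 20.05 items → 20 complete.

20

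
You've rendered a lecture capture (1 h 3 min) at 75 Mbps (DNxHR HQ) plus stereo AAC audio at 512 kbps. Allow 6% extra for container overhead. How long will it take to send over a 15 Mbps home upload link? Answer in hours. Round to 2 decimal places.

1 h 3 min = 63 min = 3780 s
Audio: 512 kbps = 0.512 Mbps.
Total bitrate: 75.512 Mbps.
File: 75.512 Mbps × 3780 s = 285435.4 Mb.
With 6% container overhead: ×1.06. → 302561.5 Mb.
At 15 Mbps: 302561.5 / 15 = 20170.8 s ≈ 5.6 hours.

5.60 hours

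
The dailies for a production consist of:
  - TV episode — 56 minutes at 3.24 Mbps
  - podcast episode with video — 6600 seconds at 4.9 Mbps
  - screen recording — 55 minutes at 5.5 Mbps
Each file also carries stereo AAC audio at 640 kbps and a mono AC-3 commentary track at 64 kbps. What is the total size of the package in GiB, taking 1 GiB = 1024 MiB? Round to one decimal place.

8.2 GiB

Audio total: 640 + 64 = 704 kbps = 0.704 Mbps.
TV episode: 3.944 Mbps × 3360 s = 13251.8 Mb
podcast episode with video: 5.604 Mbps × 6600 s = 36986.4 Mb
screen recording: 6.204 Mbps × 3300 s = 20473.2 Mb
Total: 70711.4 Mb = 8838.9 MB.
= 8.232 GiB.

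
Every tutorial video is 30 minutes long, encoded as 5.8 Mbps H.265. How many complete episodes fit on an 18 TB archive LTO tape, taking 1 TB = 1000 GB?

13793

30 min = 1800 s
Per item: 5.800 Mbps × 1800 s = 10,440 Mb = 1,305 MB.
Capacity: 18 TB = 144,000,000 Mb; 13793.10 items → 13793 complete.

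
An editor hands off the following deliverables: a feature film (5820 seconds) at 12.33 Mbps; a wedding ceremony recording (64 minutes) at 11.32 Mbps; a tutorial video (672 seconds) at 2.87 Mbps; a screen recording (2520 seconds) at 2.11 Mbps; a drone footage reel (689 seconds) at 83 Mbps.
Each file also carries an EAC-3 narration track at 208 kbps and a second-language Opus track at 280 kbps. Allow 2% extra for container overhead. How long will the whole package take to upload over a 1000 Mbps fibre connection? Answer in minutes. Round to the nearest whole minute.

Audio total: 208 + 280 = 488 kbps = 0.488 Mbps.
feature film: 12.818 Mbps × 5820 s × 1.02 = 76092.8 Mb
wedding ceremony recording: 11.808 Mbps × 3840 s × 1.02 = 46249.6 Mb
tutorial video: 3.358 Mbps × 672 s × 1.02 = 2301.7 Mb
screen recording: 2.598 Mbps × 2520 s × 1.02 = 6677.9 Mb
drone footage reel: 83.488 Mbps × 689 s × 1.02 = 58673.7 Mb
Total: 189995.7 Mb = 23749.5 MB.
At 1000 Mbps: 189995.7 / 1000 = 190 s ≈ 3.17 minutes.

3 minutes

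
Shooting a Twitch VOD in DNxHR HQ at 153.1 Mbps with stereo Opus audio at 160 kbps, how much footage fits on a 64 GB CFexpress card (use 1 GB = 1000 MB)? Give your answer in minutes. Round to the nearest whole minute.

Audio: 160 kbps = 0.160 Mbps.
Total bitrate: 153.1 + 0.160 = 153.260 Mbps.
Capacity: 64 GB = 512,000 Mb.
Recording time: 512,000 / 153.260 = 3,341 s ≈ 55.7 minutes.

56 minutes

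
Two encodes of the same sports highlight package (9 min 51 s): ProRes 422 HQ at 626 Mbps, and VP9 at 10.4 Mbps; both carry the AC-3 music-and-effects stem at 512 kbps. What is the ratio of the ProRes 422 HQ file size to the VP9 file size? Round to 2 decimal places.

9 min 51 s = 591 s
Audio: 512 kbps = 0.512 Mbps.
ProRes 422 HQ: 626.512 Mbps × 591 s = 370268.6 Mb = 46.284 GB.
VP9: 10.912 Mbps × 591 s = 6449.0 Mb = 0.806 GB.
Ratio: 46.284 / 0.806 = 57.415.

57.41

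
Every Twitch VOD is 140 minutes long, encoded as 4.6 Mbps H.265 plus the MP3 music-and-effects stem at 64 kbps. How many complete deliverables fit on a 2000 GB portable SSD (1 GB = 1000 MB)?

408

140 min = 8400 s
Audio: 64 kbps = 0.064 Mbps.
Total bitrate: 4.664 Mbps.
Per item: 4.664 Mbps × 8400 s = 39,178 Mb = 4,897 MB.
Capacity: 2000 GB = 16,000,000 Mb; 408.40 items → 408 complete.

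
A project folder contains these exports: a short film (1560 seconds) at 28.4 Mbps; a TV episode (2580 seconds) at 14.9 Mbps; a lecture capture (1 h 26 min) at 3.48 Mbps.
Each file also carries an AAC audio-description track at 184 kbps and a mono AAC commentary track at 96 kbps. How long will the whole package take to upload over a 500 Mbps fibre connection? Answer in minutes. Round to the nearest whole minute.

Audio total: 184 + 96 = 280 kbps = 0.280 Mbps.
short film: 28.680 Mbps × 1560 s = 44740.8 Mb
TV episode: 15.180 Mbps × 2580 s = 39164.4 Mb
lecture capture: 3.760 Mbps × 5160 s = 19401.6 Mb
Total: 103306.8 Mb = 12913.4 MB.
At 500 Mbps: 103306.8 / 500 = 207 s ≈ 3.44 minutes.

3 minutes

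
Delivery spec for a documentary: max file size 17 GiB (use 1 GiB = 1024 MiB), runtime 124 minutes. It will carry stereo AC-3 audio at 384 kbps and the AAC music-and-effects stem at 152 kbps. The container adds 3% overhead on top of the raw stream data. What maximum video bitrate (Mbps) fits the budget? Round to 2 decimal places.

18.52 Mbps

Budget: 17 GiB = 146028.9 Mb.
Stream payload after overhead: 146028.9 / 1.03 = 141775.6 Mb.
124 min = 7440 s
Total bitrate budget: 141775.6 Mb / 7440 s = 19.056 Mbps.
Audio total: 384 + 152 = 536 kbps = 0.536 Mbps.
Video: 19.056 − 0.536 = 18.520 Mbps.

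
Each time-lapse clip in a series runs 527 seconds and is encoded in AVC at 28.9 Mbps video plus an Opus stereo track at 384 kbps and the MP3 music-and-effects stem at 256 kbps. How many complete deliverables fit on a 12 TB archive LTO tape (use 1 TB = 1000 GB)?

Audio total: 384 + 256 = 640 kbps = 0.640 Mbps.
Total bitrate: 29.540 Mbps.
Per item: 29.540 Mbps × 527 s = 15,568 Mb = 1,946 MB.
Capacity: 12 TB = 96,000,000 Mb; 6166.66 items → 6166 complete.

6166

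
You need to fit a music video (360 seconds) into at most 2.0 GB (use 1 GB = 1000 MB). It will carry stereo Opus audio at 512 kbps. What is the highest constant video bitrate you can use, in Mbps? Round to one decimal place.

43.9 Mbps

Budget: 2.0 GB = 16000.0 Mb.
Total bitrate budget: 16000.0 Mb / 360 s = 44.444 Mbps.
Audio: 512 kbps = 0.512 Mbps.
Video: 44.444 − 0.512 = 43.932 Mbps.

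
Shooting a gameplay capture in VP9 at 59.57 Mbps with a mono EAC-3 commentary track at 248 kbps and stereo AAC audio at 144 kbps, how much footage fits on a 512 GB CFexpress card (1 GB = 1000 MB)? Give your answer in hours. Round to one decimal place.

19.0 hours

Audio total: 248 + 144 = 392 kbps = 0.392 Mbps.
Total bitrate: 59.57 + 0.392 = 59.962 Mbps.
Capacity: 512 GB = 4,096,000 Mb.
Recording time: 4,096,000 / 59.962 = 68,310 s ≈ 19.0 hours.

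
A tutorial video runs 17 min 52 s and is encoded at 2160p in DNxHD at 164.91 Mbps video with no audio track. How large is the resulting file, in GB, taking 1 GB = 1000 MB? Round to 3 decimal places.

22.098 GB

17 min 52 s = 1072 s
Total bitrate: 164.91 Mbps.
Stream data: 164.910 Mbps × 1072 s = 176783.5 Mb.
176,784 Mb ÷ 8 = 22,098 MB → 22.10 GB.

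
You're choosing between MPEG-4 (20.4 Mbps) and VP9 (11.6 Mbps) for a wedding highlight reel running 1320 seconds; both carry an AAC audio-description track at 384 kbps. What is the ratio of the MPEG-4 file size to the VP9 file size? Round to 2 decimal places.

1.73

Audio: 384 kbps = 0.384 Mbps.
MPEG-4: 20.784 Mbps × 1320 s = 27434.9 Mb = 3.429 GB.
VP9: 11.984 Mbps × 1320 s = 15818.9 Mb = 1.977 GB.
Ratio: 3.429 / 1.977 = 1.734.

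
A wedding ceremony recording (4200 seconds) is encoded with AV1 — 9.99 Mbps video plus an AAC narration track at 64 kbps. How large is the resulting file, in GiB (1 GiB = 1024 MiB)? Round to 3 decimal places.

4.916 GiB

Audio: 64 kbps = 0.064 Mbps.
Total bitrate: 9.99 + 0.064 = 10.054 Mbps.
Stream data: 10.054 Mbps × 4200 s = 42226.8 Mb.
42,227 Mb = 5,278,350,000 bytes ÷ 1,073,741,824 = 4.916 GiB.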